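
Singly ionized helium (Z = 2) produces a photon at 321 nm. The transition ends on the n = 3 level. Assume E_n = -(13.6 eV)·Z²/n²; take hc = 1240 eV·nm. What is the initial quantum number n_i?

The photon energy is ΔE = hc/λ = 1240 / 321 = 3.863 eV.
With Z = 2, ΔE = 54.40 × (1/n_f² − 1/n_i²), so 1/n_f² − 1/n_i² = 0.07101.
With n_f = 3: 1/n_i² = 1/9 − 0.07101 = 0.04010, so n_i ≈ 4.99.

n_i = 5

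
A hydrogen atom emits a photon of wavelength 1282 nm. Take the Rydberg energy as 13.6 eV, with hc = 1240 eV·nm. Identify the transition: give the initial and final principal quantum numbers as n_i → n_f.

The photon energy is ΔE = hc/λ = 1240 / 1282 = 0.9672 eV.
With Z = 1, ΔE = 13.60 × (1/n_f² − 1/n_i²), so 1/n_f² − 1/n_i² = 0.07112.
Trying n_f = 3 gives 1/n_i² = 0.03999, i.e. n_i ≈ 5; this pair matches.

n_i = 5, n_f = 3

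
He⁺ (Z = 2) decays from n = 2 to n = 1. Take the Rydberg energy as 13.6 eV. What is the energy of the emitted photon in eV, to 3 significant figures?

The Bohr energies scale as Z², so for Z = 2: E_n = −54.40/n² eV.
E_2 = −54.40/4 = −13.60 eV and E_1 = −54.40/1 = −54.40 eV.
The photon energy is |E_2 − E_1| = 40.8 eV.

40.8 eV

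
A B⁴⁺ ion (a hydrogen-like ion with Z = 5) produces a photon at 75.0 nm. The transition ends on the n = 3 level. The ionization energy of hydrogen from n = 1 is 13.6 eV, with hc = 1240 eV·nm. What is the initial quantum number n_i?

The photon energy is ΔE = hc/λ = 1240 / 75.0 = 16.53 eV.
With Z = 5, ΔE = 340.0 × (1/n_f² − 1/n_i²), so 1/n_f² − 1/n_i² = 0.04863.
With n_f = 3: 1/n_i² = 1/9 − 0.04863 = 0.06248, so n_i ≈ 4.00.

n_i = 4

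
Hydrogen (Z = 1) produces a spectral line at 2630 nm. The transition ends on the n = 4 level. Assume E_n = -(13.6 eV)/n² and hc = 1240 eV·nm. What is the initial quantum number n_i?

n_i = 6

The photon energy is ΔE = hc/λ = 1240 / 2630 = 0.4715 eV.
With Z = 1, ΔE = 13.60 × (1/n_f² − 1/n_i²), so 1/n_f² − 1/n_i² = 0.03467.
With n_f = 4: 1/n_i² = 1/16 − 0.03467 = 0.02783, so n_i ≈ 5.99.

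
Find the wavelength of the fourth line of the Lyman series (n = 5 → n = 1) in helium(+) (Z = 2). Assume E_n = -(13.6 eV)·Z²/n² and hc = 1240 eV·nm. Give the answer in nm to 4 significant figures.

23.74 nm

The Lyman series terminates on n_f = 1; the fourth line has n_i = 1+4 = 5.
ΔE = 54.40 × (1/1² − 1/5²) = 52.22 eV.
λ = 1240 / 52.22 = 23.74 nm.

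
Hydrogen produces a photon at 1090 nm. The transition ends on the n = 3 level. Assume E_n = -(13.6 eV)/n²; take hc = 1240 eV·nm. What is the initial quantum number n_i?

n_i = 6

The photon energy is ΔE = hc/λ = 1240 / 1090 = 1.138 eV.
With Z = 1, ΔE = 13.60 × (1/n_f² − 1/n_i²), so 1/n_f² − 1/n_i² = 0.08365.
With n_f = 3: 1/n_i² = 1/9 − 0.08365 = 0.02746, so n_i ≈ 6.03.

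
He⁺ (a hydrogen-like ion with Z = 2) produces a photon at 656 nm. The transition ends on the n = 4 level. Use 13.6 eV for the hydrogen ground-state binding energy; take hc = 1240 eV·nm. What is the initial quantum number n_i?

The photon energy is ΔE = hc/λ = 1240 / 656 = 1.890 eV.
With Z = 2, ΔE = 54.40 × (1/n_f² − 1/n_i²), so 1/n_f² − 1/n_i² = 0.03475.
With n_f = 4: 1/n_i² = 1/16 − 0.03475 = 0.02775, so n_i ≈ 6.00.

n_i = 6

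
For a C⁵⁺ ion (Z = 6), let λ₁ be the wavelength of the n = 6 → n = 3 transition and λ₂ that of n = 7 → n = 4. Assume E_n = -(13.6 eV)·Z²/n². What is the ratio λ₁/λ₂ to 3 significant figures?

0.505

λ ∝ 1/ΔE ∝ 1/(1/n_f² − 1/n_i²), and the Z² and hc factors cancel in the ratio.
λ₁/λ₂ = (1/4² − 1/7²)/(1/3² − 1/6²) = 0.04209/0.08333 = 0.505.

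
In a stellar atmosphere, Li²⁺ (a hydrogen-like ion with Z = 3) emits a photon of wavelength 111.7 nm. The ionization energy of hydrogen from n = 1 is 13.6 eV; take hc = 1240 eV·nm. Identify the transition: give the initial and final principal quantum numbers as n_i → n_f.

n_i = 7, n_f = 3

The photon energy is ΔE = hc/λ = 1240 / 111.7 = 11.10 eV.
With Z = 3, ΔE = 122.4 × (1/n_f² − 1/n_i²), so 1/n_f² − 1/n_i² = 0.09070.
Trying n_f = 3 gives 1/n_i² = 0.02042, i.e. n_i ≈ 7; this pair matches.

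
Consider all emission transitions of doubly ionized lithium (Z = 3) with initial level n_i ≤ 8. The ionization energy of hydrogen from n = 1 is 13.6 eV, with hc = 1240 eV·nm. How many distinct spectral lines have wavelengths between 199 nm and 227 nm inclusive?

Enumerate all n_i → n_f pairs with 1 ≤ n_f < n_i ≤ 8 and compute λ = 1240 / [13.6·9·(1/n_f² − 1/n_i²)].
Lines falling in [199, 227] nm: 4→3 (208.4 nm), 8→4 (216.1 nm).

2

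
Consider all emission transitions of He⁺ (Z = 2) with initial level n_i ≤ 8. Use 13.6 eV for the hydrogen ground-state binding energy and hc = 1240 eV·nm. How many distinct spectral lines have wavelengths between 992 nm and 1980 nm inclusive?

4

Enumerate all n_i → n_f pairs with 1 ≤ n_f < n_i ≤ 8 and compute λ = 1240 / [13.6·4·(1/n_f² − 1/n_i²)].
Lines falling in [992, 1980] nm: 5→4 (1013 nm), 7→5 (1163 nm), 6→5 (1865 nm), 8→6 (1876 nm).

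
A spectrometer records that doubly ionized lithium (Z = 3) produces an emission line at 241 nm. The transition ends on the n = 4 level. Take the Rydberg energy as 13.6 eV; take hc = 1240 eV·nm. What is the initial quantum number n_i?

The photon energy is ΔE = hc/λ = 1240 / 241 = 5.145 eV.
With Z = 3, ΔE = 122.4 × (1/n_f² − 1/n_i²), so 1/n_f² − 1/n_i² = 0.04204.
With n_f = 4: 1/n_i² = 1/16 − 0.04204 = 0.02046, so n_i ≈ 6.99.

n_i = 7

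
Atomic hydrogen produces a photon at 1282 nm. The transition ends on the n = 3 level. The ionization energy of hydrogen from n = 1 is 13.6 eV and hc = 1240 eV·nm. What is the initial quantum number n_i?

The photon energy is ΔE = hc/λ = 1240 / 1282 = 0.9672 eV.
With Z = 1, ΔE = 13.60 × (1/n_f² − 1/n_i²), so 1/n_f² − 1/n_i² = 0.07112.
With n_f = 3: 1/n_i² = 1/9 − 0.07112 = 0.03999, so n_i ≈ 5.00.

n_i = 5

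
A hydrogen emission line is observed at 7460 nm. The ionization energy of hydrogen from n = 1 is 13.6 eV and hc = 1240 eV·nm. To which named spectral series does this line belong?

ΔE = 1240/7460 = 0.1662 eV.
This matches 13.6 × (1/5² − 1/6²), so n_f = 5: the Pfund series.

Pfund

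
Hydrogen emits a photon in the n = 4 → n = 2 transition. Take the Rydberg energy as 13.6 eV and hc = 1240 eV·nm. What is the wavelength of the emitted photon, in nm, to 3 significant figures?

486 nm

ΔE = 13.60 × (1/2² − 1/4²) = 13.60 × 0.1875 = 2.550 eV.
λ = hc/ΔE = 1240 / 2.550 = 486 nm.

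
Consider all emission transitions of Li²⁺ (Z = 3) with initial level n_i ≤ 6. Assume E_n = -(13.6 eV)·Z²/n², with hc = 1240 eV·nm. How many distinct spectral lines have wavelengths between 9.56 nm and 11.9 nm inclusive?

Enumerate all n_i → n_f pairs with 1 ≤ n_f < n_i ≤ 6 and compute λ = 1240 / [13.6·9·(1/n_f² − 1/n_i²)].
Lines falling in [9.56, 11.9] nm: 6→1 (10.42 nm), 5→1 (10.55 nm), 4→1 (10.81 nm), 3→1 (11.40 nm).

4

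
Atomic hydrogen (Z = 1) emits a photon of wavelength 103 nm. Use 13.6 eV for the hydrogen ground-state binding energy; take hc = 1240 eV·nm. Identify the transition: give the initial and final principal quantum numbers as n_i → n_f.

The photon energy is ΔE = hc/λ = 1240 / 103 = 12.04 eV.
With Z = 1, ΔE = 13.60 × (1/n_f² − 1/n_i²), so 1/n_f² − 1/n_i² = 0.8852.
Trying n_f = 1 gives 1/n_i² = 0.1148, i.e. n_i ≈ 3; this pair matches.

n_i = 3, n_f = 1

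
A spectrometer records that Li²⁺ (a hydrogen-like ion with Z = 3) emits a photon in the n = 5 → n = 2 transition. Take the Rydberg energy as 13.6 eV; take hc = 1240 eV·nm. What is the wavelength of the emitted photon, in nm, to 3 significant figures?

48.2 nm

For Z = 3 the level energies scale as Z², so the effective Rydberg energy is 13.6 × 9 = 122.4 eV.
ΔE = 122.4 × (1/2² − 1/5²) = 122.4 × 0.2100 = 25.70 eV.
λ = hc/ΔE = 1240 / 25.70 = 48.2 nm.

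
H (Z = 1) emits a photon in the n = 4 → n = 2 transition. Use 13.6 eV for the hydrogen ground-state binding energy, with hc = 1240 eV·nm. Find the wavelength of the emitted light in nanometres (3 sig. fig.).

486 nm

ΔE = 13.60 × (1/2² − 1/4²) = 13.60 × 0.1875 = 2.550 eV.
λ = hc/ΔE = 1240 / 2.550 = 486 nm.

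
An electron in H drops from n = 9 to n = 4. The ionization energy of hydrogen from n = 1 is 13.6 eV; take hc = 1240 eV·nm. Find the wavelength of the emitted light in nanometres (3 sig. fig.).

1820 nm

ΔE = 13.60 × (1/4² − 1/9²) = 13.60 × 0.05015 = 0.6821 eV.
λ = hc/ΔE = 1240 / 0.6821 = 1820 nm.
This line belongs to the Brackett series.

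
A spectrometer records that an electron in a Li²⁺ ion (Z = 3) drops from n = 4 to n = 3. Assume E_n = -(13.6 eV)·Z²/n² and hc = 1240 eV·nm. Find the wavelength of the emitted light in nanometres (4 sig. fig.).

208.4 nm

For Z = 3 the level energies scale as Z², so the effective Rydberg energy is 13.6 × 9 = 122.4 eV.
ΔE = 122.4 × (1/3² − 1/4²) = 122.4 × 0.04861 = 5.950 eV.
λ = hc/ΔE = 1240 / 5.950 = 208.4 nm.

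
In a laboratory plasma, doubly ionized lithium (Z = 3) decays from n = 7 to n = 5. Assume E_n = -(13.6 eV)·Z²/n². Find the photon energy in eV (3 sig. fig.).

The Bohr energies scale as Z², so for Z = 3: E_n = −122.4/n² eV.
E_7 = −122.4/49 = −2.498 eV and E_5 = −122.4/25 = −4.896 eV.
The photon energy is |E_7 − E_5| = 2.40 eV.

2.40 eV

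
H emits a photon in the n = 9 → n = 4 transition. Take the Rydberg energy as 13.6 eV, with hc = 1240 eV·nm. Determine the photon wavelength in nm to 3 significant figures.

ΔE = 13.60 × (1/4² − 1/9²) = 13.60 × 0.05015 = 0.6821 eV.
λ = hc/ΔE = 1240 / 0.6821 = 1820 nm.
This line belongs to the Brackett series.

1820 nm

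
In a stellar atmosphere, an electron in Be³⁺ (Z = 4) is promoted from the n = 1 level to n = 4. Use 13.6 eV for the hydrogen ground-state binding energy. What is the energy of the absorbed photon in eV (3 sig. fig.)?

The Bohr energies scale as Z², so for Z = 4: E_n = −217.6/n² eV.
E_4 = −217.6/16 = −13.60 eV and E_1 = −217.6/1 = −217.6 eV.
The photon energy is |E_4 − E_1| = 204 eV.

204 eV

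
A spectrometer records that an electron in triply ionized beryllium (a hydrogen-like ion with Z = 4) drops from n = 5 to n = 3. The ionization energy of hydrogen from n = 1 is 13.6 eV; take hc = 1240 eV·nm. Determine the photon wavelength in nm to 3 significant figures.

For Z = 4 the level energies scale as Z², so the effective Rydberg energy is 13.6 × 16 = 217.6 eV.
ΔE = 217.6 × (1/3² − 1/5²) = 217.6 × 0.07111 = 15.47 eV.
λ = hc/ΔE = 1240 / 15.47 = 80.1 nm.

80.1 nm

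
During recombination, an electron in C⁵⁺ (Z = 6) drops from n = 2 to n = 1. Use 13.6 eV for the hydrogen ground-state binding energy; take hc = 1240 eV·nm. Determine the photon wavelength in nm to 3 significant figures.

3.38 nm

For Z = 6 the level energies scale as Z², so the effective Rydberg energy is 13.6 × 36 = 489.6 eV.
ΔE = 489.6 × (1/1² − 1/2²) = 489.6 × 0.7500 = 367.2 eV.
λ = hc/ΔE = 1240 / 367.2 = 3.38 nm.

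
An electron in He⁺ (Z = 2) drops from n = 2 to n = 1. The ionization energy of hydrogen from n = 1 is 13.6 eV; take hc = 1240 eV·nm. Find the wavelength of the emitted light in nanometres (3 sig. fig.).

For Z = 2 the level energies scale as Z², so the effective Rydberg energy is 13.6 × 4 = 54.40 eV.
ΔE = 54.40 × (1/1² − 1/2²) = 54.40 × 0.7500 = 40.80 eV.
λ = hc/ΔE = 1240 / 40.80 = 30.4 nm.

30.4 nm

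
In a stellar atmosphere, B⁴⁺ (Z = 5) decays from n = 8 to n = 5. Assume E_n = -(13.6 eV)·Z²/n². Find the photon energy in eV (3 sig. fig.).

8.29 eV

The Bohr energies scale as Z², so for Z = 5: E_n = −340.0/n² eV.
E_8 = −340.0/64 = −5.313 eV and E_5 = −340.0/25 = −13.60 eV.
The photon energy is |E_8 − E_5| = 8.29 eV.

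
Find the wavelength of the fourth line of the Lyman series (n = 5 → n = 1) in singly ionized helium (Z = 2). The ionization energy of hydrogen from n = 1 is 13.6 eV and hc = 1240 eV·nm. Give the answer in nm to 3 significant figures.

The Lyman series terminates on n_f = 1; the fourth line has n_i = 1+4 = 5.
ΔE = 54.40 × (1/1² − 1/5²) = 52.22 eV.
λ = 1240 / 52.22 = 23.7 nm.

23.7 nm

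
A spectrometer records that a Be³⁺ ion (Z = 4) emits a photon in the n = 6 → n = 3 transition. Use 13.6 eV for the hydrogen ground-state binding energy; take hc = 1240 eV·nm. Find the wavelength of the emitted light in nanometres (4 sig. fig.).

68.38 nm

For Z = 4 the level energies scale as Z², so the effective Rydberg energy is 13.6 × 16 = 217.6 eV.
ΔE = 217.6 × (1/3² − 1/6²) = 217.6 × 0.08333 = 18.13 eV.
λ = hc/ΔE = 1240 / 18.13 = 68.38 nm.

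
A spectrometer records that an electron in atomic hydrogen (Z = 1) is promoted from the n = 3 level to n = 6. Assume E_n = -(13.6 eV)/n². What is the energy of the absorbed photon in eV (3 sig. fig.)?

E_6 = −13.60/36 = −0.3778 eV and E_3 = −13.60/9 = −1.511 eV.
The photon energy is |E_6 − E_3| = 1.13 eV.

1.13 eV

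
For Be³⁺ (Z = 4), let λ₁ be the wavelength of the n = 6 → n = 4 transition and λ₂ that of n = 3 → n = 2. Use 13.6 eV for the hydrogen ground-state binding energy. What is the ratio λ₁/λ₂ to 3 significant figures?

λ ∝ 1/ΔE ∝ 1/(1/n_f² − 1/n_i²), and the Z² and hc factors cancel in the ratio.
λ₁/λ₂ = (1/2² − 1/3²)/(1/4² − 1/6²) = 0.1389/0.03472 = 4.00.

4.00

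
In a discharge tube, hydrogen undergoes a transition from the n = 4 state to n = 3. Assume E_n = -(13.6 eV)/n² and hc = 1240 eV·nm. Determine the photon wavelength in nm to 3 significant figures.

ΔE = 13.60 × (1/3² − 1/4²) = 13.60 × 0.04861 = 0.6611 eV.
λ = hc/ΔE = 1240 / 0.6611 = 1880 nm.

1880 nm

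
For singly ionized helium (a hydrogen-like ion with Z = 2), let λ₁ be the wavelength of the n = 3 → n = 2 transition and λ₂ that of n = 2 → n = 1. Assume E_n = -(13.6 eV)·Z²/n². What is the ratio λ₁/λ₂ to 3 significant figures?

λ ∝ 1/ΔE ∝ 1/(1/n_f² − 1/n_i²), and the Z² and hc factors cancel in the ratio.
λ₁/λ₂ = (1/1² − 1/2²)/(1/2² − 1/3²) = 0.7500/0.1389 = 5.40.

5.40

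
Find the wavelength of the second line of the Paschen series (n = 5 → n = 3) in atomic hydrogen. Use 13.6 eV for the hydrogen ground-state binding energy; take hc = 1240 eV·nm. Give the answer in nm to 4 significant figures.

The Paschen series terminates on n_f = 3; the second line has n_i = 3+2 = 5.
ΔE = 13.60 × (1/3² − 1/5²) = 0.9671 eV.
λ = 1240 / 0.9671 = 1282 nm.

1282 nm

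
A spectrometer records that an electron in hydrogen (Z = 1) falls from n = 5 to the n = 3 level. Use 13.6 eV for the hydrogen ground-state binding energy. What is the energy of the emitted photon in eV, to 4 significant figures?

0.9671 eV

E_5 = −13.60/25 = −0.5440 eV and E_3 = −13.60/9 = −1.511 eV.
The photon energy is |E_5 − E_3| = 0.9671 eV.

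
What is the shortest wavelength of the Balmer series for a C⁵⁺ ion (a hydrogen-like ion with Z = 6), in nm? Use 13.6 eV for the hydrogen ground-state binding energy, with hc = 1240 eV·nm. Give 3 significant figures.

10.1 nm

The Balmer series has lower level n_f = 2; the series limit corresponds to n_i → ∞.
ΔE_max = 13.6 × 36 / 2² = 122.4 eV.
λ_min = 1240 / 122.4 = 10.1 nm.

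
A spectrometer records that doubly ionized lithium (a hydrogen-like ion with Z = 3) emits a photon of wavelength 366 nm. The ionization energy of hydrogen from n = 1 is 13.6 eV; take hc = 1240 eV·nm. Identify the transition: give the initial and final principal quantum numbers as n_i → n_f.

The photon energy is ΔE = hc/λ = 1240 / 366 = 3.388 eV.
With Z = 3, ΔE = 122.4 × (1/n_f² − 1/n_i²), so 1/n_f² − 1/n_i² = 0.02768.
Trying n_f = 5 gives 1/n_i² = 0.01232, i.e. n_i ≈ 9; this pair matches.

n_i = 9, n_f = 5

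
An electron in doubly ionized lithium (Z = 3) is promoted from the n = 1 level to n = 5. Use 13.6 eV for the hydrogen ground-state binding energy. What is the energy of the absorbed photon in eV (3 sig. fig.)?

118 eV

The Bohr energies scale as Z², so for Z = 3: E_n = −122.4/n² eV.
E_5 = −122.4/25 = −4.896 eV and E_1 = −122.4/1 = −122.4 eV.
The photon energy is |E_5 − E_1| = 118 eV.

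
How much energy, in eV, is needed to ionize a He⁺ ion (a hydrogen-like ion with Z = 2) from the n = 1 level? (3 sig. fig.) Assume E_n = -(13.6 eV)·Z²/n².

54.4 eV

E_n = −13.6 Z²/n² = −54.40/n² eV for Z = 2.
E_1 = −54.40/1 = −54.4 eV, so ionization (to E = 0) requires 54.4 eV.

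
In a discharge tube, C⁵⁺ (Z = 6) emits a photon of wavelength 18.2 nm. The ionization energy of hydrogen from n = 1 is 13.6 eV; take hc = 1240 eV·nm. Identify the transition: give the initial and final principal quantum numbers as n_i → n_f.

n_i = 3, n_f = 2

The photon energy is ΔE = hc/λ = 1240 / 18.2 = 68.13 eV.
With Z = 6, ΔE = 489.6 × (1/n_f² − 1/n_i²), so 1/n_f² − 1/n_i² = 0.1392.
Trying n_f = 2 gives 1/n_i² = 0.1108, i.e. n_i ≈ 3; this pair matches.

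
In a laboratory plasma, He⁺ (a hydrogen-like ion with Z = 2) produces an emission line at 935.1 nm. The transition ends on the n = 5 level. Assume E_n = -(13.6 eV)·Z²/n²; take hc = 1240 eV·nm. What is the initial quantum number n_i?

The photon energy is ΔE = hc/λ = 1240 / 935.1 = 1.326 eV.
With Z = 2, ΔE = 54.40 × (1/n_f² − 1/n_i²), so 1/n_f² − 1/n_i² = 0.02438.
With n_f = 5: 1/n_i² = 1/25 − 0.02438 = 0.01562, so n_i ≈ 8.00.

n_i = 8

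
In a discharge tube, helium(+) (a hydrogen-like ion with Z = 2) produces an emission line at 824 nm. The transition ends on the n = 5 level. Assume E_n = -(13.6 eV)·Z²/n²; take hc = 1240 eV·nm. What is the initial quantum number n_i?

The photon energy is ΔE = hc/λ = 1240 / 824 = 1.505 eV.
With Z = 2, ΔE = 54.40 × (1/n_f² − 1/n_i²), so 1/n_f² − 1/n_i² = 0.02766.
With n_f = 5: 1/n_i² = 1/25 − 0.02766 = 0.01234, so n_i ≈ 9.00.

n_i = 9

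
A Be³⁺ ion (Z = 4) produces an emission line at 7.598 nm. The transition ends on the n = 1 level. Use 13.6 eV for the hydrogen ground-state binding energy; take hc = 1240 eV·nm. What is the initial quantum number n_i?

The photon energy is ΔE = hc/λ = 1240 / 7.598 = 163.2 eV.
With Z = 4, ΔE = 217.6 × (1/n_f² − 1/n_i²), so 1/n_f² − 1/n_i² = 0.7500.
With n_f = 1: 1/n_i² = 1/1 − 0.7500 = 0.2500, so n_i ≈ 2.00.

n_i = 2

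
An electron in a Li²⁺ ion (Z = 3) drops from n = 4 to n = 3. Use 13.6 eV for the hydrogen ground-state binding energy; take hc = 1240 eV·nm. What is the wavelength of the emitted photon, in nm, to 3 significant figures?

For Z = 3 the level energies scale as Z², so the effective Rydberg energy is 13.6 × 9 = 122.4 eV.
ΔE = 122.4 × (1/3² − 1/4²) = 122.4 × 0.04861 = 5.950 eV.
λ = hc/ΔE = 1240 / 5.950 = 208 nm.

208 nm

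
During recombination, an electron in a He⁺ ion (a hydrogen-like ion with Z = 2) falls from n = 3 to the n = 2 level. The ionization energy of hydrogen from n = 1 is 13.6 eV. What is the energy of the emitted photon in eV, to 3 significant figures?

The Bohr energies scale as Z², so for Z = 2: E_n = −54.40/n² eV.
E_3 = −54.40/9 = −6.044 eV and E_2 = −54.40/4 = −13.60 eV.
The photon energy is |E_3 − E_2| = 7.56 eV.

7.56 eV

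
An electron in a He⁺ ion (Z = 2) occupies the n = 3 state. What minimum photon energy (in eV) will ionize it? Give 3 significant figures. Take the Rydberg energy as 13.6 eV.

E_n = −13.6 Z²/n² = −54.40/n² eV for Z = 2.
E_3 = −54.40/9 = −6.04 eV, so ionization (to E = 0) requires 6.04 eV.

6.04 eV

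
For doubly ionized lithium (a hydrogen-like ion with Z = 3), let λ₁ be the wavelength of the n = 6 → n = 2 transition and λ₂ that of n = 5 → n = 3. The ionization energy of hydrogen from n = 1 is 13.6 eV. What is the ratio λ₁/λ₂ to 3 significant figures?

0.320

λ ∝ 1/ΔE ∝ 1/(1/n_f² − 1/n_i²), and the Z² and hc factors cancel in the ratio.
λ₁/λ₂ = (1/3² − 1/5²)/(1/2² − 1/6²) = 0.07111/0.2222 = 0.320.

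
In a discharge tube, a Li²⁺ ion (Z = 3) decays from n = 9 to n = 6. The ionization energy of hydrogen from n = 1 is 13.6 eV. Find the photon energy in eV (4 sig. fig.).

The Bohr energies scale as Z², so for Z = 3: E_n = −122.4/n² eV.
E_9 = −122.4/81 = −1.511 eV and E_6 = −122.4/36 = −3.400 eV.
The photon energy is |E_9 − E_6| = 1.889 eV.

1.889 eV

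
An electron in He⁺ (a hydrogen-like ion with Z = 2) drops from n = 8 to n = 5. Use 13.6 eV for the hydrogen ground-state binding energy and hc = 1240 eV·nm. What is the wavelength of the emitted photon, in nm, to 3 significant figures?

For Z = 2 the level energies scale as Z², so the effective Rydberg energy is 13.6 × 4 = 54.40 eV.
ΔE = 54.40 × (1/5² − 1/8²) = 54.40 × 0.02438 = 1.326 eV.
λ = hc/ΔE = 1240 / 1.326 = 935 nm.

935 nm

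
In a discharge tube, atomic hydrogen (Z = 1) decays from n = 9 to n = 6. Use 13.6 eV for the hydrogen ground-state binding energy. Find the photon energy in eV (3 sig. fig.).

0.210 eV

E_9 = −13.60/81 = −0.1679 eV and E_6 = −13.60/36 = −0.3778 eV.
The photon energy is |E_9 − E_6| = 0.210 eV.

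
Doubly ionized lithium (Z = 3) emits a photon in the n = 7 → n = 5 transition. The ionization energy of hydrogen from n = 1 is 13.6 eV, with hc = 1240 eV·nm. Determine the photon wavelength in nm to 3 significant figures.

517 nm

For Z = 3 the level energies scale as Z², so the effective Rydberg energy is 13.6 × 9 = 122.4 eV.
ΔE = 122.4 × (1/5² − 1/7²) = 122.4 × 0.01959 = 2.398 eV.
λ = hc/ΔE = 1240 / 2.398 = 517 nm.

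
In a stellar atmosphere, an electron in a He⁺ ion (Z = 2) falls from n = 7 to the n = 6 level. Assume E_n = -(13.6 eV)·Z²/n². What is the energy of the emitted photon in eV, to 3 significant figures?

0.401 eV

The Bohr energies scale as Z², so for Z = 2: E_n = −54.40/n² eV.
E_7 = −54.40/49 = −1.110 eV and E_6 = −54.40/36 = −1.511 eV.
The photon energy is |E_7 − E_6| = 0.401 eV.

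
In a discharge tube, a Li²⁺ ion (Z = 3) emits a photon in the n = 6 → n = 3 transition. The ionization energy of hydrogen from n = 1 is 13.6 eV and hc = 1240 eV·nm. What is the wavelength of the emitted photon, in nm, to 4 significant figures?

For Z = 3 the level energies scale as Z², so the effective Rydberg energy is 13.6 × 9 = 122.4 eV.
ΔE = 122.4 × (1/3² − 1/6²) = 122.4 × 0.08333 = 10.20 eV.
λ = hc/ΔE = 1240 / 10.20 = 121.6 nm.

121.6 nm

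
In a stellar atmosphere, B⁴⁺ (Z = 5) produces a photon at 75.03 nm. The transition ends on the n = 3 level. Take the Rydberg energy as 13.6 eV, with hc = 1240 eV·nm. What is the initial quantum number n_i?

The photon energy is ΔE = hc/λ = 1240 / 75.03 = 16.53 eV.
With Z = 5, ΔE = 340.0 × (1/n_f² − 1/n_i²), so 1/n_f² − 1/n_i² = 0.04861.
With n_f = 3: 1/n_i² = 1/9 − 0.04861 = 0.06250, so n_i ≈ 4.00.

n_i = 4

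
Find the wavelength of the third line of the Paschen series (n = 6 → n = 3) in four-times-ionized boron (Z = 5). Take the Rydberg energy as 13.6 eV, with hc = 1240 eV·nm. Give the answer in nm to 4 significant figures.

43.76 nm

The Paschen series terminates on n_f = 3; the third line has n_i = 3+3 = 6.
ΔE = 340.0 × (1/3² − 1/6²) = 28.33 eV.
λ = 1240 / 28.33 = 43.76 nm.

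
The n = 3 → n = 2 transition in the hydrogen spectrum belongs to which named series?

The series is set by the lower level: n_f = 2 is the Balmer series.

Balmer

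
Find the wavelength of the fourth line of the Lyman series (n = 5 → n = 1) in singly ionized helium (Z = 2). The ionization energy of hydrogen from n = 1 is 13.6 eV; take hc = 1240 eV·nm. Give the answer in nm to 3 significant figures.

The Lyman series terminates on n_f = 1; the fourth line has n_i = 1+4 = 5.
ΔE = 54.40 × (1/1² − 1/5²) = 52.22 eV.
λ = 1240 / 52.22 = 23.7 nm.

23.7 nm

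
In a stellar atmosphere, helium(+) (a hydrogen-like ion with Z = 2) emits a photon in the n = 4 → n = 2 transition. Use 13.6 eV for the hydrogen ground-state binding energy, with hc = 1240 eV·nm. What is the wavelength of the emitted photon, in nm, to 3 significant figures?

For Z = 2 the level energies scale as Z², so the effective Rydberg energy is 13.6 × 4 = 54.40 eV.
ΔE = 54.40 × (1/2² − 1/4²) = 54.40 × 0.1875 = 10.20 eV.
λ = hc/ΔE = 1240 / 10.20 = 122 nm.

122 nm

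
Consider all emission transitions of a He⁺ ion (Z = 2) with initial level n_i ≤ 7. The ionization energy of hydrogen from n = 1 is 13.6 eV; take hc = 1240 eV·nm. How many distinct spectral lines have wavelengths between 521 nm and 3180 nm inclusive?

Enumerate all n_i → n_f pairs with 1 ≤ n_f < n_i ≤ 7 and compute λ = 1240 / [13.6·4·(1/n_f² − 1/n_i²)].
Lines falling in [521, 3180] nm: 7→4 (541.5 nm), 6→4 (656.5 nm), 5→4 (1013 nm), 7→5 (1163 nm), 6→5 (1865 nm), 7→6 (3093 nm).

6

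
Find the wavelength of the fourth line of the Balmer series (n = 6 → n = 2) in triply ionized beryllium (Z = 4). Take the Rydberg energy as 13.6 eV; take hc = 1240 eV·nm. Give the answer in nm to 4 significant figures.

The Balmer series terminates on n_f = 2; the fourth line has n_i = 2+4 = 6.
ΔE = 217.6 × (1/2² − 1/6²) = 48.36 eV.
λ = 1240 / 48.36 = 25.64 nm.

25.64 nm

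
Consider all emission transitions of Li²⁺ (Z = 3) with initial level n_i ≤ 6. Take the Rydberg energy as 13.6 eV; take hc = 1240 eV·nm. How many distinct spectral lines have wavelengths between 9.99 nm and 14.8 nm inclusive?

5

Enumerate all n_i → n_f pairs with 1 ≤ n_f < n_i ≤ 6 and compute λ = 1240 / [13.6·9·(1/n_f² − 1/n_i²)].
Lines falling in [9.99, 14.8] nm: 6→1 (10.42 nm), 5→1 (10.55 nm), 4→1 (10.81 nm), 3→1 (11.40 nm), 2→1 (13.51 nm).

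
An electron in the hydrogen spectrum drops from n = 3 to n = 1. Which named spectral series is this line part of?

Lyman

The series is set by the lower level: n_f = 1 is the Lyman series.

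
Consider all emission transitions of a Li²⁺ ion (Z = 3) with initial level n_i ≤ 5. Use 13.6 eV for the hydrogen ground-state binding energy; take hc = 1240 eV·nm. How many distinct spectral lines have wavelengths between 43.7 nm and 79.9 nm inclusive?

3

Enumerate all n_i → n_f pairs with 1 ≤ n_f < n_i ≤ 5 and compute λ = 1240 / [13.6·9·(1/n_f² − 1/n_i²)].
Lines falling in [43.7, 79.9] nm: 5→2 (48.24 nm), 4→2 (54.03 nm), 3→2 (72.94 nm).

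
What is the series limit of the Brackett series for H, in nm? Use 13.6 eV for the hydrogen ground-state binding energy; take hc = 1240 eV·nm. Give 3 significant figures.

The Brackett series has lower level n_f = 4; the series limit corresponds to n_i → ∞.
ΔE_max = 13.6 × 1 / 4² = 0.8500 eV.
λ_min = 1240 / 0.8500 = 1460 nm.

1460 nm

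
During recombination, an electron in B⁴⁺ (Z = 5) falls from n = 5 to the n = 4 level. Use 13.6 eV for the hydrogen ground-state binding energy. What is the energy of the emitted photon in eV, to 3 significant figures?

7.65 eV

The Bohr energies scale as Z², so for Z = 5: E_n = −340.0/n² eV.
E_5 = −340.0/25 = −13.60 eV and E_4 = −340.0/16 = −21.25 eV.
The photon energy is |E_5 − E_4| = 7.65 eV.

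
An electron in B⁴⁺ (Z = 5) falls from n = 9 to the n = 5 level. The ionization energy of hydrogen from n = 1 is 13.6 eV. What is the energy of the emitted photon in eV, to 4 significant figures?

The Bohr energies scale as Z², so for Z = 5: E_n = −340.0/n² eV.
E_9 = −340.0/81 = −4.198 eV and E_5 = −340.0/25 = −13.60 eV.
The photon energy is |E_9 − E_5| = 9.402 eV.

9.402 eV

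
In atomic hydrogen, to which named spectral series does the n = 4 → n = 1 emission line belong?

The series is set by the lower level: n_f = 1 is the Lyman series.

Lyman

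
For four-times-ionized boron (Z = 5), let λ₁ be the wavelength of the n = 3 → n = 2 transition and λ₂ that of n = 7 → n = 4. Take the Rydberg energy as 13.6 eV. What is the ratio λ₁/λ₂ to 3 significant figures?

λ ∝ 1/ΔE ∝ 1/(1/n_f² − 1/n_i²), and the Z² and hc factors cancel in the ratio.
λ₁/λ₂ = (1/4² − 1/7²)/(1/2² − 1/3²) = 0.04209/0.1389 = 0.303.

0.303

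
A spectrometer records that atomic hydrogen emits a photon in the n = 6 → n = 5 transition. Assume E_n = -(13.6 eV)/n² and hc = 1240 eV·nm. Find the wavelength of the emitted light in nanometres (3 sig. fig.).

7460 nm

ΔE = 13.60 × (1/5² − 1/6²) = 13.60 × 0.01222 = 0.1662 eV.
λ = hc/ΔE = 1240 / 0.1662 = 7460 nm.
This line belongs to the Pfund series.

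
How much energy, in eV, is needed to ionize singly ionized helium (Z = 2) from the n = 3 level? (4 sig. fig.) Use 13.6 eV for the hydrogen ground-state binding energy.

6.044 eV

E_n = −13.6 Z²/n² = −54.40/n² eV for Z = 2.
E_3 = −54.40/9 = −6.044 eV, so ionization (to E = 0) requires 6.044 eV.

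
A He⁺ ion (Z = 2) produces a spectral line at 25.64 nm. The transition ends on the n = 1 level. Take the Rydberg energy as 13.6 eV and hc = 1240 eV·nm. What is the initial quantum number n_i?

n_i = 3

The photon energy is ΔE = hc/λ = 1240 / 25.64 = 48.36 eV.
With Z = 2, ΔE = 54.40 × (1/n_f² − 1/n_i²), so 1/n_f² − 1/n_i² = 0.8890.
With n_f = 1: 1/n_i² = 1/1 − 0.8890 = 0.1110, so n_i ≈ 3.00.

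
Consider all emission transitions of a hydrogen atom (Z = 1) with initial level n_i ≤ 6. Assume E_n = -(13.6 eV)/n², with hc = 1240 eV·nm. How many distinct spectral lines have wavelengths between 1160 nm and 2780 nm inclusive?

3

Enumerate all n_i → n_f pairs with 1 ≤ n_f < n_i ≤ 6 and compute λ = 1240 / [13.6·1·(1/n_f² − 1/n_i²)].
Lines falling in [1160, 2780] nm: 5→3 (1282 nm), 4→3 (1876 nm), 6→4 (2626 nm).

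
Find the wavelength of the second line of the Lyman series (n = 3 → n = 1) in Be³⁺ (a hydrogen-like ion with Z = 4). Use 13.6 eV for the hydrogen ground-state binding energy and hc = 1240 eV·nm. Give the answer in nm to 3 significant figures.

The Lyman series terminates on n_f = 1; the second line has n_i = 1+2 = 3.
ΔE = 217.6 × (1/1² − 1/3²) = 193.4 eV.
λ = 1240 / 193.4 = 6.41 nm.

6.41 nm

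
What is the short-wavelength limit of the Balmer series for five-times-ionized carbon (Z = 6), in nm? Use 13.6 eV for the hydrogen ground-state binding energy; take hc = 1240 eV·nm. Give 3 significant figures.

10.1 nm

The Balmer series has lower level n_f = 2; the series limit corresponds to n_i → ∞.
ΔE_max = 13.6 × 36 / 2² = 122.4 eV.
λ_min = 1240 / 122.4 = 10.1 nm.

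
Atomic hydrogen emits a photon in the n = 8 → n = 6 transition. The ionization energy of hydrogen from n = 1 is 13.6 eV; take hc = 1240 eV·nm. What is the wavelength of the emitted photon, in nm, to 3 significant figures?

ΔE = 13.60 × (1/6² − 1/8²) = 13.60 × 0.01215 = 0.1653 eV.
λ = hc/ΔE = 1240 / 0.1653 = 7500 nm.

7500 nm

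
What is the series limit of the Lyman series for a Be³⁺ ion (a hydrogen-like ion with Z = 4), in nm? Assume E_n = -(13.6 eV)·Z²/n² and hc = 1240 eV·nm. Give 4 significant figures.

The Lyman series has lower level n_f = 1; the series limit corresponds to n_i → ∞.
ΔE_max = 13.6 × 16 / 1² = 217.6 eV.
λ_min = 1240 / 217.6 = 5.699 nm.

5.699 nm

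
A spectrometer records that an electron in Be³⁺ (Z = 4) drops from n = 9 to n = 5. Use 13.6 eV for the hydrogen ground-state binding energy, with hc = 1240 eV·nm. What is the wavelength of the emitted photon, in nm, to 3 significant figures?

206 nm

For Z = 4 the level energies scale as Z², so the effective Rydberg energy is 13.6 × 16 = 217.6 eV.
ΔE = 217.6 × (1/5² − 1/9²) = 217.6 × 0.02765 = 6.018 eV.
λ = hc/ΔE = 1240 / 6.018 = 206 nm.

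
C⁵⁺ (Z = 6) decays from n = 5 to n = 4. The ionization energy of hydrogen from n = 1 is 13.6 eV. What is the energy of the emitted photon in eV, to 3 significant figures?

11.0 eV

The Bohr energies scale as Z², so for Z = 6: E_n = −489.6/n² eV.
E_5 = −489.6/25 = −19.58 eV and E_4 = −489.6/16 = −30.60 eV.
The photon energy is |E_5 − E_4| = 11.0 eV.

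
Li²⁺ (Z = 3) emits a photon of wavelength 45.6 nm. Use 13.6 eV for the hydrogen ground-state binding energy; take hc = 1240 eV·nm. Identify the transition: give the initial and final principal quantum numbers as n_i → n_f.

The photon energy is ΔE = hc/λ = 1240 / 45.6 = 27.19 eV.
With Z = 3, ΔE = 122.4 × (1/n_f² − 1/n_i²), so 1/n_f² − 1/n_i² = 0.2222.
Trying n_f = 2 gives 1/n_i² = 0.02784, i.e. n_i ≈ 6; this pair matches.

n_i = 6, n_f = 2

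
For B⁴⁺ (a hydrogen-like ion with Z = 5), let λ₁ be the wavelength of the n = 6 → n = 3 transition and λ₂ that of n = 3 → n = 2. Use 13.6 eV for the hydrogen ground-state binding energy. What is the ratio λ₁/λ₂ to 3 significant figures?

1.67

λ ∝ 1/ΔE ∝ 1/(1/n_f² − 1/n_i²), and the Z² and hc factors cancel in the ratio.
λ₁/λ₂ = (1/2² − 1/3²)/(1/3² − 1/6²) = 0.1389/0.08333 = 1.67.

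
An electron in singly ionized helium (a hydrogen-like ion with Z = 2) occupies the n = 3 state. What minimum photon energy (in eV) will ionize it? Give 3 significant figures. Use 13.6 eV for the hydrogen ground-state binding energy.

E_n = −13.6 Z²/n² = −54.40/n² eV for Z = 2.
E_3 = −54.40/9 = −6.04 eV, so ionization (to E = 0) requires 6.04 eV.

6.04 eV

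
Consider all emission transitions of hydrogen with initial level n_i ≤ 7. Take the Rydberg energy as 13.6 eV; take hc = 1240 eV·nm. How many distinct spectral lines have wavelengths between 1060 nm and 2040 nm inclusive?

Enumerate all n_i → n_f pairs with 1 ≤ n_f < n_i ≤ 7 and compute λ = 1240 / [13.6·1·(1/n_f² − 1/n_i²)].
Lines falling in [1060, 2040] nm: 6→3 (1094 nm), 5→3 (1282 nm), 4→3 (1876 nm).

3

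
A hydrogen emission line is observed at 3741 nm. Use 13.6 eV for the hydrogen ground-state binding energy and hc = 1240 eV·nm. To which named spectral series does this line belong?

ΔE = 1240/3741 = 0.3315 eV.
This matches 13.6 × (1/5² − 1/8²), so n_f = 5: the Pfund series.

Pfund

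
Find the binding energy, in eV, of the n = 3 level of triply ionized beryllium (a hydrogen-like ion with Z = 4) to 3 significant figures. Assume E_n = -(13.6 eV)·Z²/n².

E_n = −13.6 Z²/n² = −217.6/n² eV for Z = 4.
E_3 = −217.6/9 = −24.2 eV, so ionization (to E = 0) requires 24.2 eV.

24.2 eV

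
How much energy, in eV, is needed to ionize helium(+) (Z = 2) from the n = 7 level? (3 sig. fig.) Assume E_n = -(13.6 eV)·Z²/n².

1.11 eV

E_n = −13.6 Z²/n² = −54.40/n² eV for Z = 2.
E_7 = −54.40/49 = −1.11 eV, so ionization (to E = 0) requires 1.11 eV.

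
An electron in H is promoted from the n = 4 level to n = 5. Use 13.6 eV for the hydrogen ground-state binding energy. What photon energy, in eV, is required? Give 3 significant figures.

0.306 eV

E_5 = −13.60/25 = −0.5440 eV and E_4 = −13.60/16 = −0.8500 eV.
The photon energy is |E_5 − E_4| = 0.306 eV.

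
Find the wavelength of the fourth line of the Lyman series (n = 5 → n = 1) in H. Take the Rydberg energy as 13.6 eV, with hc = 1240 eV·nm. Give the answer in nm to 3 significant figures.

The Lyman series terminates on n_f = 1; the fourth line has n_i = 1+4 = 5.
ΔE = 13.60 × (1/1² − 1/5²) = 13.06 eV.
λ = 1240 / 13.06 = 95.0 nm.

95.0 nm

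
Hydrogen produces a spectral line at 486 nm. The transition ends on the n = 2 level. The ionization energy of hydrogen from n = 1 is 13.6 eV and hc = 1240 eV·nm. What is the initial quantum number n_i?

The photon energy is ΔE = hc/λ = 1240 / 486 = 2.551 eV.
With Z = 1, ΔE = 13.60 × (1/n_f² − 1/n_i²), so 1/n_f² − 1/n_i² = 0.1876.
With n_f = 2: 1/n_i² = 1/4 − 0.1876 = 0.06239, so n_i ≈ 4.00.

n_i = 4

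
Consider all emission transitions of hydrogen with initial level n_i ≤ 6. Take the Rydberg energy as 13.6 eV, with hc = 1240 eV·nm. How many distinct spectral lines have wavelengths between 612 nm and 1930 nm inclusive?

4

Enumerate all n_i → n_f pairs with 1 ≤ n_f < n_i ≤ 6 and compute λ = 1240 / [13.6·1·(1/n_f² − 1/n_i²)].
Lines falling in [612, 1930] nm: 3→2 (656.5 nm), 6→3 (1094 nm), 5→3 (1282 nm), 4→3 (1876 nm).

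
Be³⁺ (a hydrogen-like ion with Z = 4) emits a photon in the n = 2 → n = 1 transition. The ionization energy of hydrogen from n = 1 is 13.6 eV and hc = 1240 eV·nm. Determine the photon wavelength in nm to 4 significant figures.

7.598 nm

For Z = 4 the level energies scale as Z², so the effective Rydberg energy is 13.6 × 16 = 217.6 eV.
ΔE = 217.6 × (1/1² − 1/2²) = 217.6 × 0.7500 = 163.2 eV.
λ = hc/ΔE = 1240 / 163.2 = 7.598 nm.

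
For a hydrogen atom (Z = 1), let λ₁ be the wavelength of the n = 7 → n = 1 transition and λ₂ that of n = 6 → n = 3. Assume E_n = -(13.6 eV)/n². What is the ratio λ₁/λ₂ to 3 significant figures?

0.0851

λ ∝ 1/ΔE ∝ 1/(1/n_f² − 1/n_i²), and the Z² and hc factors cancel in the ratio.
λ₁/λ₂ = (1/3² − 1/6²)/(1/1² − 1/7²) = 0.08333/0.9796 = 0.0851.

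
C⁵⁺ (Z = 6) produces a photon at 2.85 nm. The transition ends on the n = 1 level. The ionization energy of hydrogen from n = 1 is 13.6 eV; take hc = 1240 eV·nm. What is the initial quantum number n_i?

n_i = 3

The photon energy is ΔE = hc/λ = 1240 / 2.85 = 435.1 eV.
With Z = 6, ΔE = 489.6 × (1/n_f² − 1/n_i²), so 1/n_f² − 1/n_i² = 0.8887.
With n_f = 1: 1/n_i² = 1/1 − 0.8887 = 0.1113, so n_i ≈ 3.00.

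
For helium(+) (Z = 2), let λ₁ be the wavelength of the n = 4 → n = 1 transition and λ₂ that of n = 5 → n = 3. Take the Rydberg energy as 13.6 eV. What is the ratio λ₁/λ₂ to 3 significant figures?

λ ∝ 1/ΔE ∝ 1/(1/n_f² − 1/n_i²), and the Z² and hc factors cancel in the ratio.
λ₁/λ₂ = (1/3² − 1/5²)/(1/1² − 1/4²) = 0.07111/0.9375 = 0.0759.

0.0759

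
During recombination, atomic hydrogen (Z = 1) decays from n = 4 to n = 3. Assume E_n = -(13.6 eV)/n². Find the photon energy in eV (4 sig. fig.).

E_4 = −13.60/16 = −0.8500 eV and E_3 = −13.60/9 = −1.511 eV.
The photon energy is |E_4 − E_3| = 0.6611 eV.

0.6611 eV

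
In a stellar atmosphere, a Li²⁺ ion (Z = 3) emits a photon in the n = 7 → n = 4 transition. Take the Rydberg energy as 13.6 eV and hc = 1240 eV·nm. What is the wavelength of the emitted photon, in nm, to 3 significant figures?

For Z = 3 the level energies scale as Z², so the effective Rydberg energy is 13.6 × 9 = 122.4 eV.
ΔE = 122.4 × (1/4² − 1/7²) = 122.4 × 0.04209 = 5.152 eV.
λ = hc/ΔE = 1240 / 5.152 = 241 nm.

241 nm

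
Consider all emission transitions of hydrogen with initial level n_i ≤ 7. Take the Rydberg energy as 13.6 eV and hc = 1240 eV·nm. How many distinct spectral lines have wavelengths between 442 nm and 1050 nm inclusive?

3

Enumerate all n_i → n_f pairs with 1 ≤ n_f < n_i ≤ 7 and compute λ = 1240 / [13.6·1·(1/n_f² − 1/n_i²)].
Lines falling in [442, 1050] nm: 4→2 (486.3 nm), 3→2 (656.5 nm), 7→3 (1005 nm).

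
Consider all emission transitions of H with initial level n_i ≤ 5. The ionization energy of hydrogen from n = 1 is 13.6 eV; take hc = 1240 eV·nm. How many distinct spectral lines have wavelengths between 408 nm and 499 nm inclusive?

Enumerate all n_i → n_f pairs with 1 ≤ n_f < n_i ≤ 5 and compute λ = 1240 / [13.6·1·(1/n_f² − 1/n_i²)].
Lines falling in [408, 499] nm: 5→2 (434.2 nm), 4→2 (486.3 nm).

2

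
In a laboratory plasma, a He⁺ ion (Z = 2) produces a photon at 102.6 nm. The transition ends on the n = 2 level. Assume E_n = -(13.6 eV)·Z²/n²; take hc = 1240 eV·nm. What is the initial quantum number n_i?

n_i = 6

The photon energy is ΔE = hc/λ = 1240 / 102.6 = 12.09 eV.
With Z = 2, ΔE = 54.40 × (1/n_f² − 1/n_i²), so 1/n_f² − 1/n_i² = 0.2222.
With n_f = 2: 1/n_i² = 1/4 − 0.2222 = 0.02784, so n_i ≈ 5.99.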